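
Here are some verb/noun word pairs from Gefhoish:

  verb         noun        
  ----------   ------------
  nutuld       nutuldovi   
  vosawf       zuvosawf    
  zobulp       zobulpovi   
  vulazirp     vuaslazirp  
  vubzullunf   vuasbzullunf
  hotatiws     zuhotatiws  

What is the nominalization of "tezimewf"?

zobulp and vulazirp both end in -p yet inflect differently (zobulpovi, vuaslazirp), so the final letter is not what conditions the rule; the second-to-last letter is.
"tezimewf" has second-to-last letter 'w'. The stems whose second-to-last letter is 'w' (hotatiws → zuhotatiws, vosawf → zuvosawf) add the prefix zu-.
The other patterns: stems whose second-to-last letter is 'l' add -ovi; stems whose second-to-last letter is 'n' or 'r' insert -as- after the first vowel.
So tezimewf → zutezimewf.

zutezimewf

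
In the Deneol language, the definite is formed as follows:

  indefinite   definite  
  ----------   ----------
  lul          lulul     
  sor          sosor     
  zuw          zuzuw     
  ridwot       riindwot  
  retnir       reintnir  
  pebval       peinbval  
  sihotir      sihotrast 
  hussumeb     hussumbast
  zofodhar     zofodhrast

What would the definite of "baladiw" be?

sor and retnir both end in -r yet inflect differently (sosor, reintnir), so the final letter is not what conditions the rule; the number of vowels is.
"baladiw" has 3 vowels. The stems with 3 vowels (sihotir → sihotrast, hussumeb → hussumbast, zofodhar → zofodhrast) delete the last vowel and add -ast.
The other patterns: stems with 1 vowel repeat the first consonant+vowel as a prefix; stems with 2 vowels insert -in- after the first vowel.
So baladiw → baladwast.

baladwast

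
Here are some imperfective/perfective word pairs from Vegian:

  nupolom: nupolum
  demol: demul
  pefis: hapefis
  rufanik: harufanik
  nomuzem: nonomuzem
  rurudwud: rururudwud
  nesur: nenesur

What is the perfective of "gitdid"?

hagitdid

nupolom and nomuzem both end in -m yet inflect differently (nupolum, nonomuzem), so the final letter is not what conditions the rule; the last vowel is.
"gitdid" has last vowel 'i'. The stems whose last vowel is 'i' (pefis → hapefis, rufanik → harufanik) add the prefix ha-.
So gitdid → hagitdid.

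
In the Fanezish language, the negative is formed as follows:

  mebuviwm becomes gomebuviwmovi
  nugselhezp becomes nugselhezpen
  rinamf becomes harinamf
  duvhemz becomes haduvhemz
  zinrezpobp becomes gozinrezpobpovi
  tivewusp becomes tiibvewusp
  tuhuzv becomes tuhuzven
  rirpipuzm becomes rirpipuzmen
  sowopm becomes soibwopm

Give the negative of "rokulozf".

mebuviwm and rirpipuzm both end in -m yet inflect differently (gomebuviwmovi, rirpipuzmen), so the final letter is not what conditions the rule; the second-to-last letter is.
"rokulozf" has second-to-last letter 'z'. The stems whose second-to-last letter is 'z' (rirpipuzm → rirpipuzmen, nugselhezp → nugselhezpen, tuhuzv → tuhuzven) add -en.
So rokulozf → rokulozfen.

rokulozfen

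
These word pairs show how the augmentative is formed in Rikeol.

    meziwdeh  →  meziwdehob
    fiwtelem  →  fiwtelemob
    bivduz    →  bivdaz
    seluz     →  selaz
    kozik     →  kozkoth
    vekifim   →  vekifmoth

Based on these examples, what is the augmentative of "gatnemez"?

fiwtelem and vekifim both end in -m yet inflect differently (fiwtelemob, vekifmoth), so the final letter is not what conditions the rule; the last vowel is.
"gatnemez" has last vowel 'e'. The stems whose last vowel is 'e' (meziwdeh → meziwdehob, fiwtelem → fiwtelemob) add -ob.
The other patterns: stems whose last vowel is 'u' change the last vowel to 'a'; stems whose last vowel is 'i' delete the last vowel and add -oth.
So gatnemez → gatnemezob.

gatnemezob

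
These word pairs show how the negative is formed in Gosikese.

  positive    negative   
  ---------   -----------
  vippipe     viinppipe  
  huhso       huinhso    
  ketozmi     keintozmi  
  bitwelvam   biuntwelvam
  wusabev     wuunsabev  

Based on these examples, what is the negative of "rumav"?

ruunmav

vippipe and wusabev both have last vowel 'e' yet inflect differently (viinppipe, wuunsabev), so the last vowel is not what conditions the rule; whether the stem ends in a vowel or a consonant is.
"rumav" ends in a consonant. The stems ending in a consonant (bitwelvam → biuntwelvam, wusabev → wuunsabev) insert -un- after the first vowel.
The other pattern: stems ending in a vowel insert -in- after the first vowel.
So rumav → ruunmav.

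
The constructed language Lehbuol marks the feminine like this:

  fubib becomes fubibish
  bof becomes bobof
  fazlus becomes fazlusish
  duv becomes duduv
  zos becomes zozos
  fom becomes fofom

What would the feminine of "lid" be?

"lid" has 1 vowel. The stems with 1 vowel (duv → duduv, bof → bobof, fom → fofom) repeat the first consonant+vowel as a prefix.
So lid → lilid.

lilid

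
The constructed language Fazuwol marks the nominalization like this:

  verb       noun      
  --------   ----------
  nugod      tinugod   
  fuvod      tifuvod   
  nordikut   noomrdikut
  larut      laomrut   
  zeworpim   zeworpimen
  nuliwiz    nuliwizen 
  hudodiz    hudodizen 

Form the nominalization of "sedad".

"sedad" ends in -d. The stems ending in -d (nugod → tinugod, fuvod → tifuvod) add the prefix ti-.
So sedad → tisedad.

tisedad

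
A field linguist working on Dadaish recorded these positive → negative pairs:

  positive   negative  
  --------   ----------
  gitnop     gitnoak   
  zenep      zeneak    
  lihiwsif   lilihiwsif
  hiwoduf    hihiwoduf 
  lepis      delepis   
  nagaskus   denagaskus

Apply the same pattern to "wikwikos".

dewikwikos

lihiwsif and lepis both have last vowel 'i' yet inflect differently (lilihiwsif, delepis), so the last vowel is not what conditions the rule; the final letter is.
"wikwikos" ends in -s. The stems ending in -s (lepis → delepis, nagaskus → denagaskus) add the prefix de-.
So wikwikos → dewikwikos.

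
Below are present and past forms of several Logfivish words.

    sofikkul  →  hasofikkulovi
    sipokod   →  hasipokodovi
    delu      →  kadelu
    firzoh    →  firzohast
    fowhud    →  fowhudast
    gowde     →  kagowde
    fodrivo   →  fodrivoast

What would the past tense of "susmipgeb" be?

hasusmipgebovi

sipokod and fowhud both end in -d yet inflect differently (hasipokodovi, fowhudast), so the final letter is not what conditions the rule; the first letter is.
"susmipgeb" begins with s-. The stems beginning with s- (sipokod → hasipokodovi, sofikkul → hasofikkulovi) add ha- … -ovi around the stem.
So susmipgeb → hasusmipgebovi.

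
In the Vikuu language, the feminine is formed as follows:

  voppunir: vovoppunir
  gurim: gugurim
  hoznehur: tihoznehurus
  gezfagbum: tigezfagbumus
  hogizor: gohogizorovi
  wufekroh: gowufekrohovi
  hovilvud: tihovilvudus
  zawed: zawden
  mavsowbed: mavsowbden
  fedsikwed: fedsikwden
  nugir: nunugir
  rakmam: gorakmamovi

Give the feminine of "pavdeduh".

voppunir and hoznehur both end in -r yet inflect differently (vovoppunir, tihoznehurus), so the final letter is not what conditions the rule; the last vowel is.
"pavdeduh" has last vowel 'u'. The stems whose last vowel is 'u' (hoznehur → tihoznehurus, gezfagbum → tigezfagbumus, hovilvud → tihovilvudus) add ti- … -us around the stem.
So pavdeduh → tipavdeduhus.

tipavdeduhus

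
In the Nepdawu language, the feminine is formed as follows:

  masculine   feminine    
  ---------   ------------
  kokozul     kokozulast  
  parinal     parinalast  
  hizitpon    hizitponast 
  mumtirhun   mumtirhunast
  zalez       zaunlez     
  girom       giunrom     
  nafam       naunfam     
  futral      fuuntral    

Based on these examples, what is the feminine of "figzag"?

fiungzag

kokozul and futral both end in -l yet inflect differently (kokozulast, fuuntral), so the final letter is not what conditions the rule; the number of vowels is.
"figzag" has 2 vowels. The stems with 2 vowels (zalez → zaunlez, girom → giunrom, nafam → naunfam) insert -un- after the first vowel.
The other pattern: stems with 3 vowels add -ast.
So figzag → fiungzag.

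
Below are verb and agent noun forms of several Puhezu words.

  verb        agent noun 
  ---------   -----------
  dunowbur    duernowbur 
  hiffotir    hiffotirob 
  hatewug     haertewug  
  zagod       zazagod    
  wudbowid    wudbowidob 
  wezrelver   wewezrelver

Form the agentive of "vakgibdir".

hiffotir and dunowbur both end in -r yet inflect differently (hiffotirob, duernowbur), so the final letter is not what conditions the rule; the last vowel is.
"vakgibdir" has last vowel 'i'. The stems whose last vowel is 'i' (hiffotir → hiffotirob, wudbowid → wudbowidob) add -ob.
The other patterns: stems whose last vowel is 'u' insert -er- after the first vowel; stems whose last vowel is 'e' or 'o' repeat the first consonant+vowel as a prefix.
So vakgibdir → vakgibdirob.

vakgibdirob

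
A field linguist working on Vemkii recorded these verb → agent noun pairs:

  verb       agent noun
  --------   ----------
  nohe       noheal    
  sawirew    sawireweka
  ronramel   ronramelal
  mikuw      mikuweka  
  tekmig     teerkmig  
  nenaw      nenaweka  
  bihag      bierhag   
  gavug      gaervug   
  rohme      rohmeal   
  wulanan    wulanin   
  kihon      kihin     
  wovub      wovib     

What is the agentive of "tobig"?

toerbig

"tobig" ends in -g. The stems ending in -g (bihag → bierhag, tekmig → teerkmig, gavug → gaervug) insert -er- after the first vowel.
The other patterns: stems ending in -w add -eka; stems ending in -e or -l add -al; stems ending in -b or -n change the last vowel to 'i'.
So tobig → toerbig.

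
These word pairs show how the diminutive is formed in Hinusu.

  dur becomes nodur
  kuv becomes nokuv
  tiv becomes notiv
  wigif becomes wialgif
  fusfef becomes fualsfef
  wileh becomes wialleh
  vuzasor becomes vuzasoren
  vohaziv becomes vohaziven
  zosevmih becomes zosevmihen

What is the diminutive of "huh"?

nohuh

dur and vuzasor both end in -r yet inflect differently (nodur, vuzasoren), so the final letter is not what conditions the rule; the number of vowels is.
"huh" has 1 vowel. The stems with 1 vowel (dur → nodur, kuv → nokuv, tiv → notiv) add the prefix no-.
The other patterns: stems with 2 vowels insert -al- after the first vowel; stems with 3 vowels add -en.
So huh → nohuh.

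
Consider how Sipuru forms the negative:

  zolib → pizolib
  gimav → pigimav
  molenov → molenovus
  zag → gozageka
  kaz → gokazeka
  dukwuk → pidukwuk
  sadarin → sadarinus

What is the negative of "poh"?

gimav and molenov both end in -v yet inflect differently (pigimav, molenovus), so the final letter is not what conditions the rule; the number of vowels is.
"poh" has 1 vowel. The stems with 1 vowel (zag → gozageka, kaz → gokazeka) add go- … -eka around the stem.
So poh → gopoheka.

gopoheka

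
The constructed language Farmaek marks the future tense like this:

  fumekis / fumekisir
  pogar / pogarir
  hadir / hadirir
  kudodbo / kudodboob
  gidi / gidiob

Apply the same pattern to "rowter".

rowterir

fumekis and gidi both have last vowel 'i' yet inflect differently (fumekisir, gidiob), so the last vowel is not what conditions the rule; whether the stem ends in a vowel or a consonant is.
"rowter" ends in a consonant. The stems ending in a consonant (fumekis → fumekisir, pogar → pogarir, hadir → hadirir) add -ir.
The other pattern: stems ending in a vowel add -ob.
So rowter → rowterir.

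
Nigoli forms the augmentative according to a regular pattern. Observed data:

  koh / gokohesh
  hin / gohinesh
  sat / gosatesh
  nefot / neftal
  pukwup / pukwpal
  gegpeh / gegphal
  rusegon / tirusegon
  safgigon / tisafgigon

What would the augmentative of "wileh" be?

sat and nefot both end in -t yet inflect differently (gosatesh, neftal), so the final letter is not what conditions the rule; the number of vowels is.
"wileh" has 2 vowels. The stems with 2 vowels (nefot → neftal, pukwup → pukwpal, gegpeh → gegphal) delete the last vowel and add -al.
The other patterns: stems with 1 vowel add go- … -esh around the stem; stems with 3 vowels add the prefix ti-.
So wileh → wilhal.

wilhal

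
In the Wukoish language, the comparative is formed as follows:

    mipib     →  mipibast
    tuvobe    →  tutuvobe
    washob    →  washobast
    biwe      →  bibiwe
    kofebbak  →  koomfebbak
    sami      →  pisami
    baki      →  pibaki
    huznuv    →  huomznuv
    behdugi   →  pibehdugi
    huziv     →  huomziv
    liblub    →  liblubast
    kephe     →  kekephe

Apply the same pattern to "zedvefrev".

zeomdvefrev

"zedvefrev" ends in -v. The stems ending in -v (huznuv → huomznuv, huziv → huomziv) insert -om- after the first vowel.
The other patterns: stems ending in -b add -ast; stems ending in -i add the prefix pi-; stems ending in -e repeat the first consonant+vowel as a prefix.
So zedvefrev → zeomdvefrev.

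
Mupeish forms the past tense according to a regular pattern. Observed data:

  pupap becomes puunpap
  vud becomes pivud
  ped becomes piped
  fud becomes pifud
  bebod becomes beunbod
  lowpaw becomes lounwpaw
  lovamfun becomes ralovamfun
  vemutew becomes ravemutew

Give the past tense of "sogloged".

rasogloged

"sogloged" has 3 vowels. The stems with 3 vowels (lovamfun → ralovamfun, vemutew → ravemutew) add the prefix ra-.
So sogloged → rasogloged.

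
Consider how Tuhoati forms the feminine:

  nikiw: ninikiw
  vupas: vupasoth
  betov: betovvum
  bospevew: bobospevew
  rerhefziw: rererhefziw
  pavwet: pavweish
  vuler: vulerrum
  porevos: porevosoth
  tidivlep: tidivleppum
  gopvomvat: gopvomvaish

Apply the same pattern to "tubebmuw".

pavwet and bospevew both have last vowel 'e' yet inflect differently (pavweish, bobospevew), so the last vowel is not what conditions the rule; the final letter is.
"tubebmuw" ends in -w. The stems ending in -w (rerhefziw → rererhefziw, bospevew → bobospevew, nikiw → ninikiw) repeat the first consonant+vowel as a prefix.
So tubebmuw → tutubebmuw.

tutubebmuw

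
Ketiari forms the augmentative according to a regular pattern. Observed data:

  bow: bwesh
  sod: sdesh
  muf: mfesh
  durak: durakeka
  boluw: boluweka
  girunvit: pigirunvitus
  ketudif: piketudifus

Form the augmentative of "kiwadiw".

pikiwadiwus

"kiwadiw" has 3 vowels. The stems with 3 vowels (girunvit → pigirunvitus, ketudif → piketudifus) add pi- … -us around the stem.
The other patterns: stems with 1 vowel delete the last vowel and add -esh; stems with 2 vowels add -eka.
So kiwadiw → pikiwadiwus.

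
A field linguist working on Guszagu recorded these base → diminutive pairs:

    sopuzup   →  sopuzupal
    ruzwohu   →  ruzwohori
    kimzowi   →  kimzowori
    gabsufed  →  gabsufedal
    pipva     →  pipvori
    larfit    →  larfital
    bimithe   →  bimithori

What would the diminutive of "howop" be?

"howop" ends in a consonant. The stems ending in a consonant (sopuzup → sopuzupal, gabsufed → gabsufedal, larfit → larfital) add -al.
So howop → howopal.

howopal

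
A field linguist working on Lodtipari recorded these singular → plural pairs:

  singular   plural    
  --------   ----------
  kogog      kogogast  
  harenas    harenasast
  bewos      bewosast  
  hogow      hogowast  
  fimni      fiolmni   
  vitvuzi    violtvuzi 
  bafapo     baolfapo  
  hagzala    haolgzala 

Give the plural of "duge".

kogog and bafapo both have last vowel 'o' yet inflect differently (kogogast, baolfapo), so the last vowel is not what conditions the rule; whether the stem ends in a vowel or a consonant is.
"duge" ends in a vowel. The stems ending in a vowel (fimni → fiolmni, vitvuzi → violtvuzi, bafapo → baolfapo) insert -ol- after the first vowel.
So duge → duolge.

duolge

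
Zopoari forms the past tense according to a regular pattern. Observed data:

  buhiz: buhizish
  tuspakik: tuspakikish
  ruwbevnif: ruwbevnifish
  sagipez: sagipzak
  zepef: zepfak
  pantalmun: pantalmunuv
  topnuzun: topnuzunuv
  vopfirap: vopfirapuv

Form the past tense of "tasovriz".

tasovrizish

"tasovriz" has last vowel 'i'. The stems whose last vowel is 'i' (buhiz → buhizish, tuspakik → tuspakikish, ruwbevnif → ruwbevnifish) add -ish.
So tasovriz → tasovrizish.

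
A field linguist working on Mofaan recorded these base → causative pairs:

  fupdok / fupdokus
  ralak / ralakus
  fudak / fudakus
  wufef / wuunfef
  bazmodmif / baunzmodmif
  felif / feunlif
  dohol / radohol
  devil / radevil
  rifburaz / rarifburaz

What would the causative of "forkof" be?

founrkof

fupdok and dohol both have last vowel 'o' yet inflect differently (fupdokus, radohol), so the last vowel is not what conditions the rule; the final letter is.
"forkof" ends in -f. The stems ending in -f (wufef → wuunfef, bazmodmif → baunzmodmif, felif → feunlif) insert -un- after the first vowel.
So forkof → founrkof.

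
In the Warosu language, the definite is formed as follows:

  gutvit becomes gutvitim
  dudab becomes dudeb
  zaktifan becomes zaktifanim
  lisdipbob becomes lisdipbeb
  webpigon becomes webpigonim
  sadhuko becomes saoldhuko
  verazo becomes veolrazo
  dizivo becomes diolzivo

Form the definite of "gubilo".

guolbilo

dizivo and webpigon both have last vowel 'o' yet inflect differently (diolzivo, webpigonim), so the last vowel is not what conditions the rule; the final letter is.
"gubilo" ends in -o. The stems ending in -o (dizivo → diolzivo, verazo → veolrazo, sadhuko → saoldhuko) insert -ol- after the first vowel.
The other patterns: stems ending in -n or -t add -im; stems ending in -b change the last vowel to 'e'.
So gubilo → guolbilo.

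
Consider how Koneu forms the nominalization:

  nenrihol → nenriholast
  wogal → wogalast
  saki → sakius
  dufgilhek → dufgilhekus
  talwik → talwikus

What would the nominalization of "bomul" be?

nenrihol and dufgilhek both have 3 vowels yet inflect differently (nenriholast, dufgilhekus), so the number of vowels is not what conditions the rule; the final letter is.
"bomul" ends in -l. The stems ending in -l (wogal → wogalast, nenrihol → nenriholast) add -ast.
So bomul → bomulast.

bomulast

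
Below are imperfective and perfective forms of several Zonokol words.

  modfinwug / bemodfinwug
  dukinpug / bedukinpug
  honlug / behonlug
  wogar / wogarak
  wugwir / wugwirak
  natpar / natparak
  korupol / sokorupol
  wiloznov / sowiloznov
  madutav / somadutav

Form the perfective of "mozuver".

mozuverak

wogar and madutav both have last vowel 'a' yet inflect differently (wogarak, somadutav), so the last vowel is not what conditions the rule; the final letter is.
"mozuver" ends in -r. The stems ending in -r (wogar → wogarak, wugwir → wugwirak, natpar → natparak) add -ak.
The other patterns: stems ending in -g add the prefix be-; stems ending in -l or -v add the prefix so-.
So mozuver → mozuverak.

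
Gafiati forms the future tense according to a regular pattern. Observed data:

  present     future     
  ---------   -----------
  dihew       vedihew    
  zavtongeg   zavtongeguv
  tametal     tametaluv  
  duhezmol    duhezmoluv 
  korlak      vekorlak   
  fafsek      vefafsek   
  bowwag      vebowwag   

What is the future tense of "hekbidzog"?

hekbidzoguv

zavtongeg and bowwag both end in -g yet inflect differently (zavtongeguv, vebowwag), so the final letter is not what conditions the rule; the number of vowels is.
"hekbidzog" has 3 vowels. The stems with 3 vowels (zavtongeg → zavtongeguv, tametal → tametaluv, duhezmol → duhezmoluv) add -uv.
The other pattern: stems with 2 vowels add the prefix ve-.
So hekbidzog → hekbidzoguv.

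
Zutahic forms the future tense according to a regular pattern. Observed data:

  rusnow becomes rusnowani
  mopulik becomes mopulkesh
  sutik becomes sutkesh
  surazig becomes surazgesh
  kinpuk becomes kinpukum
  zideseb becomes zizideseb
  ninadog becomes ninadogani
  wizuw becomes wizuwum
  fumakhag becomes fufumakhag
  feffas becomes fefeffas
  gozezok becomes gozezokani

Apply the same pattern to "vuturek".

sutik and kinpuk both end in -k yet inflect differently (sutkesh, kinpukum), so the final letter is not what conditions the rule; the last vowel is.
"vuturek" has last vowel 'e'. The one such stem in the data (zideseb → zizideseb) repeats the first consonant+vowel as a prefix (as do fumakhag, feffas), so the same rule applies.
The other patterns: stems whose last vowel is 'i' delete the last vowel and add -esh; stems whose last vowel is 'u' add -um; stems whose last vowel is 'o' add -ani.
So vuturek → vuvuturek.

vuvuturek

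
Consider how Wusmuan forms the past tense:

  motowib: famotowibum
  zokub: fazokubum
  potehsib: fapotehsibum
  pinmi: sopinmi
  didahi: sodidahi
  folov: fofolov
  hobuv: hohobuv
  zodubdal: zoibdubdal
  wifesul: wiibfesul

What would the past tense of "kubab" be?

motowib and pinmi both have last vowel 'i' yet inflect differently (famotowibum, sopinmi), so the last vowel is not what conditions the rule; the final letter is.
"kubab" ends in -b. The stems ending in -b (motowib → famotowibum, zokub → fazokubum, potehsib → fapotehsibum) add fa- … -um around the stem.
So kubab → fakubabum.

fakubabum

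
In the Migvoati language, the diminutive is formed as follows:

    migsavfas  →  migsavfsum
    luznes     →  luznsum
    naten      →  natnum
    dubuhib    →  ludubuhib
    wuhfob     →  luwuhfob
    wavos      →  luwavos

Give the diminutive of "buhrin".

migsavfas and wavos both end in -s yet inflect differently (migsavfsum, luwavos), so the final letter is not what conditions the rule; the last vowel is.
"buhrin" has last vowel 'i'. The one such stem in the data (dubuhib → ludubuhib) adds the prefix lu-, so the same rule applies.
The other pattern: stems whose last vowel is 'a' or 'e' delete the last vowel and add -um.
So buhrin → lubuhrin.

lubuhrin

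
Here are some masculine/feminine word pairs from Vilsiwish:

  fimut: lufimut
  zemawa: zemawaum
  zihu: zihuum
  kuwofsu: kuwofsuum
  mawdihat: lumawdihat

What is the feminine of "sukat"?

lusukat

fimut and kuwofsu both have last vowel 'u' yet inflect differently (lufimut, kuwofsuum), so the last vowel is not what conditions the rule; whether the stem ends in a vowel or a consonant is.
"sukat" ends in a consonant. The stems ending in a consonant (mawdihat → lumawdihat, fimut → lufimut) add the prefix lu-.
So sukat → lusukat.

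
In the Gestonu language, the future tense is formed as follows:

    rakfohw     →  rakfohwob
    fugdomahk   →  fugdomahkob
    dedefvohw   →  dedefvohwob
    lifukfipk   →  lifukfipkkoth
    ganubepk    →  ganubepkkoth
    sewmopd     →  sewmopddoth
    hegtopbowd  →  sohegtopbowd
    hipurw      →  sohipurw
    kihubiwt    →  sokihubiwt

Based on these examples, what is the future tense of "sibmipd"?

"sibmipd" has second-to-last letter 'p'. The stems whose second-to-last letter is 'p' (lifukfipk → lifukfipkkoth, ganubepk → ganubepkkoth, sewmopd → sewmopddoth) double the final consonant and add -oth.
So sibmipd → sibmipddoth.

sibmipddoth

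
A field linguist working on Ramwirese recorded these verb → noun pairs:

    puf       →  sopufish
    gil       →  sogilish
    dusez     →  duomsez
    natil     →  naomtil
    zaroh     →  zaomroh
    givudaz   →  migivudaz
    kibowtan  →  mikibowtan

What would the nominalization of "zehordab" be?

mizehordab

gil and natil both end in -l yet inflect differently (sogilish, naomtil), so the final letter is not what conditions the rule; the number of vowels is.
"zehordab" has 3 vowels. The stems with 3 vowels (givudaz → migivudaz, kibowtan → mikibowtan) add the prefix mi-.
The other patterns: stems with 1 vowel add so- … -ish around the stem; stems with 2 vowels insert -om- after the first vowel.
So zehordab → mizehordab.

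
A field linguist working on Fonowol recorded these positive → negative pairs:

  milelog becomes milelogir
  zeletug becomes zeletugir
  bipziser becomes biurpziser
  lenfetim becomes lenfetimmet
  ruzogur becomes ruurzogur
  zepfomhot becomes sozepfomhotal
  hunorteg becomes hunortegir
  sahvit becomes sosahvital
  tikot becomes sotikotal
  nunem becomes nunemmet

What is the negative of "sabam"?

bipziser and hunorteg both have last vowel 'e' yet inflect differently (biurpziser, hunortegir), so the last vowel is not what conditions the rule; the final letter is.
"sabam" ends in -m. The stems ending in -m (nunem → nunemmet, lenfetim → lenfetimmet) double the final consonant and add -et.
The other patterns: stems ending in -r insert -ur- after the first vowel; stems ending in -t add so- … -al around the stem; stems ending in -g add -ir.
So sabam → sabammet.

sabammet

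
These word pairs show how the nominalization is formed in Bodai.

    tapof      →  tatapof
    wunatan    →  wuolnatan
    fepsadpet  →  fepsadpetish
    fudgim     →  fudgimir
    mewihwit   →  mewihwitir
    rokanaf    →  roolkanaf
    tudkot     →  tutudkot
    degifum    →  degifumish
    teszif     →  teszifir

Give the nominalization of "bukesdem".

bukesdemish

rokanaf and teszif both end in -f yet inflect differently (roolkanaf, teszifir), so the final letter is not what conditions the rule; the last vowel is.
"bukesdem" has last vowel 'e'. The one such stem in the data (fepsadpet → fepsadpetish) adds -ish, so the same rule applies.
So bukesdem → bukesdemish.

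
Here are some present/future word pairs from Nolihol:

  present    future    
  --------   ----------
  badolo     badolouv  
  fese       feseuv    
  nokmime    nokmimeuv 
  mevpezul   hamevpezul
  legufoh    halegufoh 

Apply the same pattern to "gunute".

gunuteuv

"gunute" ends in a vowel. The stems ending in a vowel (badolo → badolouv, fese → feseuv, nokmime → nokmimeuv) add -uv.
So gunute → gunuteuv.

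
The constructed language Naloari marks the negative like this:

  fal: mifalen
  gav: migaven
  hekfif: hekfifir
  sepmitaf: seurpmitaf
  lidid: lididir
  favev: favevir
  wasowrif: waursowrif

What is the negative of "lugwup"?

"lugwup" has 2 vowels. The stems with 2 vowels (lidid → lididir, hekfif → hekfifir, favev → favevir) add -ir.
The other patterns: stems with 1 vowel add mi- … -en around the stem; stems with 3 vowels insert -ur- after the first vowel.
So lugwup → lugwupir.

lugwupir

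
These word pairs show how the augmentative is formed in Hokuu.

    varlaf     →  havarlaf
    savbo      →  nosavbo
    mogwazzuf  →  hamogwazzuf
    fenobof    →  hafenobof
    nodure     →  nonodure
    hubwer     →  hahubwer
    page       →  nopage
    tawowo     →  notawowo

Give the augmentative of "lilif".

halilif

hubwer and nodure both have last vowel 'e' yet inflect differently (hahubwer, nonodure), so the last vowel is not what conditions the rule; whether the stem ends in a vowel or a consonant is.
"lilif" ends in a consonant. The stems ending in a consonant (mogwazzuf → hamogwazzuf, fenobof → hafenobof, varlaf → havarlaf) add the prefix ha-.
So lilif → halilif.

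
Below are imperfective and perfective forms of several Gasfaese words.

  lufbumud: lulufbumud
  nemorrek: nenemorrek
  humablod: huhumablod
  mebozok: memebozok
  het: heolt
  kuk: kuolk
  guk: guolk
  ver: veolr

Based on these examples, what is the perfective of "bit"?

biolt

nemorrek and kuk both end in -k yet inflect differently (nenemorrek, kuolk), so the final letter is not what conditions the rule; the number of vowels is.
"bit" has 1 vowel. The stems with 1 vowel (het → heolt, kuk → kuolk, guk → guolk) insert -ol- after the first vowel.
So bit → biolt.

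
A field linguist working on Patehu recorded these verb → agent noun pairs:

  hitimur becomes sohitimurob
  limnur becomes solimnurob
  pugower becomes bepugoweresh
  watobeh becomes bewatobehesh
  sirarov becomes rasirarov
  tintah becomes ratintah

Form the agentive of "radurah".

"radurah" has last vowel 'a'. The one such stem in the data (tintah → ratintah) adds the prefix ra-, so the same rule applies.
So radurah → raradurah.

raradurah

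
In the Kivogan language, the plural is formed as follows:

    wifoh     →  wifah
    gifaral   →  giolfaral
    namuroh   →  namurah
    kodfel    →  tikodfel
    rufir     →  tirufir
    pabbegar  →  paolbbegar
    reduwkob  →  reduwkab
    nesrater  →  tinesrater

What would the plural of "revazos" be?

revazas

"revazos" has last vowel 'o'. The stems whose last vowel is 'o' (wifoh → wifah, reduwkob → reduwkab, namuroh → namurah) change the last vowel to 'a'.
The other patterns: stems whose last vowel is 'a' insert -ol- after the first vowel; stems whose last vowel is 'e' or 'i' add the prefix ti-.
So revazos → revazas.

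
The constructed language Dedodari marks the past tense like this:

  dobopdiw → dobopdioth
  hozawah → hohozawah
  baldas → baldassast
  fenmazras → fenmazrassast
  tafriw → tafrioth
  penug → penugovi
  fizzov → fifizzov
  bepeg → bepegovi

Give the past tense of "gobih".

gogobih

baldas and hozawah both have last vowel 'a' yet inflect differently (baldassast, hohozawah), so the last vowel is not what conditions the rule; the final letter is.
"gobih" ends in -h. The one such stem in the data (hozawah → hohozawah) repeats the first consonant+vowel as a prefix (as does fizzov), so the same rule applies.
So gobih → gogobih.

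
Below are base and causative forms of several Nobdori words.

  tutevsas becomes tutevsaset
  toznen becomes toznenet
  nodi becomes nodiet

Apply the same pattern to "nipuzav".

nipuzavet

Every pair shown (tutevsas → tutevsaset, toznen → toznenet, nodi → nodiet) follows the same rule: add -et.
So nipuzav → nipuzavet.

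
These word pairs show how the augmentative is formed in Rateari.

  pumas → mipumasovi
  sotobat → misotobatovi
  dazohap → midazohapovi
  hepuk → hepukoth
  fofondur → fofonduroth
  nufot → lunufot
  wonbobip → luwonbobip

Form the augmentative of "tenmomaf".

mitenmomafovi

sotobat and nufot both end in -t yet inflect differently (misotobatovi, lunufot), so the final letter is not what conditions the rule; the last vowel is.
"tenmomaf" has last vowel 'a'. The stems whose last vowel is 'a' (pumas → mipumasovi, sotobat → misotobatovi, dazohap → midazohapovi) add mi- … -ovi around the stem.
The other patterns: stems whose last vowel is 'u' add -oth; stems whose last vowel is 'i' or 'o' add the prefix lu-.
So tenmomaf → mitenmomafovi.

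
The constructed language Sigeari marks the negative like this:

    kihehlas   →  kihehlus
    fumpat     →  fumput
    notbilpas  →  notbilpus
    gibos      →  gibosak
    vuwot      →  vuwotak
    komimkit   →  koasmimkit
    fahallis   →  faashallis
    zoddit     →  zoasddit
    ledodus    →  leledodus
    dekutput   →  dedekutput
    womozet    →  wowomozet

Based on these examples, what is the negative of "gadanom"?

gadanomak

kihehlas and gibos both end in -s yet inflect differently (kihehlus, gibosak), so the final letter is not what conditions the rule; the last vowel is.
"gadanom" has last vowel 'o'. The stems whose last vowel is 'o' (gibos → gibosak, vuwot → vuwotak) add -ak.
The other patterns: stems whose last vowel is 'a' change the last vowel to 'u'; stems whose last vowel is 'i' insert -as- after the first vowel; stems whose last vowel is 'e' or 'u' repeat the first consonant+vowel as a prefix.
So gadanom → gadanomak.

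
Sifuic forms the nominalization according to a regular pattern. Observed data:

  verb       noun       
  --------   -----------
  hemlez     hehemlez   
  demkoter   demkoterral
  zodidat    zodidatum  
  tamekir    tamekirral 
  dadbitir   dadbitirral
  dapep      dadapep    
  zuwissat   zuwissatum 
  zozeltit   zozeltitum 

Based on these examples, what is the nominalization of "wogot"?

"wogot" ends in -t. The stems ending in -t (zozeltit → zozeltitum, zuwissat → zuwissatum, zodidat → zodidatum) add -um.
So wogot → wogotum.

wogotum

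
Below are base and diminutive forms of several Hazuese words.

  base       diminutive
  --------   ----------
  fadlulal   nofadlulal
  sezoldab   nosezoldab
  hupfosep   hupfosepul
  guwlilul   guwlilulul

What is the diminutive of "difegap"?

fadlulal and guwlilul both end in -l yet inflect differently (nofadlulal, guwlilulul), so the final letter is not what conditions the rule; the last vowel is.
"difegap" has last vowel 'a'. The stems whose last vowel is 'a' (fadlulal → nofadlulal, sezoldab → nosezoldab) add the prefix no-.
The other pattern: stems whose last vowel is 'e' or 'u' add -ul.
So difegap → nodifegap.

nodifegap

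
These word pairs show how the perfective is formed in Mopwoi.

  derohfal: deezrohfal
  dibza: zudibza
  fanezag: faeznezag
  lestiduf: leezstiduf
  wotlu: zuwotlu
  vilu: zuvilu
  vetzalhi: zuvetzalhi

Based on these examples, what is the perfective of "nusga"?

derohfal and dibza both have last vowel 'a' yet inflect differently (deezrohfal, zudibza), so the last vowel is not what conditions the rule; whether the stem ends in a vowel or a consonant is.
"nusga" ends in a vowel. The stems ending in a vowel (dibza → zudibza, vilu → zuvilu, vetzalhi → zuvetzalhi) add the prefix zu-.
The other pattern: stems ending in a consonant insert -ez- after the first vowel.
So nusga → zunusga.

zunusga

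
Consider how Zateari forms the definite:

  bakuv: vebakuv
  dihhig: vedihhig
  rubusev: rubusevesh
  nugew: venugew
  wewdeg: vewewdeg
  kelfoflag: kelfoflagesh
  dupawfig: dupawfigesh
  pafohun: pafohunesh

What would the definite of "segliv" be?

dupawfig and dihhig both end in -g yet inflect differently (dupawfigesh, vedihhig), so the final letter is not what conditions the rule; the number of vowels is.
"segliv" has 2 vowels. The stems with 2 vowels (dihhig → vedihhig, nugew → venugew, bakuv → vebakuv) add the prefix ve-.
So segliv → vesegliv.

vesegliv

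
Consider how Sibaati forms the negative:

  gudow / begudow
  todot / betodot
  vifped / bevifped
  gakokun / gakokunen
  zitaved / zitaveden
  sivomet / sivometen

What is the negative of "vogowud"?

"vogowud" has 3 vowels. The stems with 3 vowels (gakokun → gakokunen, zitaved → zitaveden, sivomet → sivometen) add -en.
The other pattern: stems with 2 vowels add the prefix be-.
So vogowud → vogowuden.

vogowuden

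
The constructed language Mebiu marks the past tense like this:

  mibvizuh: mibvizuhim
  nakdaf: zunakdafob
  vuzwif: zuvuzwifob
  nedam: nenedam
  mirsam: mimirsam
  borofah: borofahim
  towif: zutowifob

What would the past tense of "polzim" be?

popolzim

nedam and nakdaf both have last vowel 'a' yet inflect differently (nenedam, zunakdafob), so the last vowel is not what conditions the rule; the final letter is.
"polzim" ends in -m. The stems ending in -m (nedam → nenedam, mirsam → mimirsam) repeat the first consonant+vowel as a prefix.
So polzim → popolzim.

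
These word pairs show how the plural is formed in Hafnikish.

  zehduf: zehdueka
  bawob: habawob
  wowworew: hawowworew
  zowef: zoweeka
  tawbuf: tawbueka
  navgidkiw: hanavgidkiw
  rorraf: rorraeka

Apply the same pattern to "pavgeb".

zowef and wowworew both have last vowel 'e' yet inflect differently (zoweeka, hawowworew), so the last vowel is not what conditions the rule; the final letter is.
"pavgeb" ends in -b. The one such stem in the data (bawob → habawob) adds the prefix ha-, so the same rule applies.
So pavgeb → hapavgeb.

hapavgeb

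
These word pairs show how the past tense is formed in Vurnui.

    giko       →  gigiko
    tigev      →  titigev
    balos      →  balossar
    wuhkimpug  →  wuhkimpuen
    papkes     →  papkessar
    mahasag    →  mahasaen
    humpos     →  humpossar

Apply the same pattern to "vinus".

vinussar

"vinus" ends in -s. The stems ending in -s (papkes → papkessar, balos → balossar, humpos → humpossar) double the final consonant and add -ar.
The other patterns: stems ending in -g drop the final letter and add -en; stems ending in -o or -v repeat the first consonant+vowel as a prefix.
So vinus → vinussar.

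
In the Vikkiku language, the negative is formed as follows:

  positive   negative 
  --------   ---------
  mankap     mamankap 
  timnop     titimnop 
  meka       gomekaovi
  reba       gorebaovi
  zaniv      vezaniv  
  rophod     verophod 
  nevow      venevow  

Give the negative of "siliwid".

vesiliwid

mankap and meka both have last vowel 'a' yet inflect differently (mamankap, gomekaovi), so the last vowel is not what conditions the rule; the final letter is.
"siliwid" ends in -d. The one such stem in the data (rophod → verophod) adds the prefix ve-, so the same rule applies.
The other patterns: stems ending in -p repeat the first consonant+vowel as a prefix; stems ending in -a add go- … -ovi around the stem.
So siliwid → vesiliwid.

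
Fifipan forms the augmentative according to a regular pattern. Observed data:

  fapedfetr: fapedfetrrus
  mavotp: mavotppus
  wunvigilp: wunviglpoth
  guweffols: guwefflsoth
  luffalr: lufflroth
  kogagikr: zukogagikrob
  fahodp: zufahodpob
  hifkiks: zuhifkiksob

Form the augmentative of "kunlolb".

mavotp and wunvigilp both end in -p yet inflect differently (mavotppus, wunviglpoth), so the final letter is not what conditions the rule; the second-to-last letter is.
"kunlolb" has second-to-last letter 'l'. The stems whose second-to-last letter is 'l' (wunvigilp → wunviglpoth, guweffols → guwefflsoth, luffalr → lufflroth) delete the last vowel and add -oth.
So kunlolb → kunllboth.

kunllboth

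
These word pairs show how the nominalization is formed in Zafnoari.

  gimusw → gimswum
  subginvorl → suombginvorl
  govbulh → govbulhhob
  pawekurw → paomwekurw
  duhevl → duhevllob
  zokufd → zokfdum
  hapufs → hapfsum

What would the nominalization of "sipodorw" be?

siompodorw

subginvorl and duhevl both end in -l yet inflect differently (suombginvorl, duhevllob), so the final letter is not what conditions the rule; the second-to-last letter is.
"sipodorw" has second-to-last letter 'r'. The stems whose second-to-last letter is 'r' (pawekurw → paomwekurw, subginvorl → suombginvorl) insert -om- after the first vowel.
The other patterns: stems whose second-to-last letter is 'l' or 'v' double the final consonant and add -ob; stems whose second-to-last letter is 'f' or 's' delete the last vowel and add -um.
So sipodorw → siompodorw.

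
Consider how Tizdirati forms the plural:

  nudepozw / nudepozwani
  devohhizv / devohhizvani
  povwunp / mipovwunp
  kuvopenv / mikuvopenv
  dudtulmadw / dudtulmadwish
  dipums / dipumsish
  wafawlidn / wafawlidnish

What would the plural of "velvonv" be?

mivelvonv

devohhizv and kuvopenv both end in -v yet inflect differently (devohhizvani, mikuvopenv), so the final letter is not what conditions the rule; the second-to-last letter is.
"velvonv" has second-to-last letter 'n'. The stems whose second-to-last letter is 'n' (povwunp → mipovwunp, kuvopenv → mikuvopenv) add the prefix mi-.
The other patterns: stems whose second-to-last letter is 'z' add -ani; stems whose second-to-last letter is 'd' or 'm' add -ish.
So velvonv → mivelvonv.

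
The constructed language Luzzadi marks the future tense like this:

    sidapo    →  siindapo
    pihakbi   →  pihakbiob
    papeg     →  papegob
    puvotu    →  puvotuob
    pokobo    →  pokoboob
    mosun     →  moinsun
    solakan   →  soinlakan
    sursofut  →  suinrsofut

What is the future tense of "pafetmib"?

pokobo and sidapo both end in -o yet inflect differently (pokoboob, siindapo), so the final letter is not what conditions the rule; the first letter is.
"pafetmib" begins with p-. The stems beginning with p- (papeg → papegob, pihakbi → pihakbiob, pokobo → pokoboob) add -ob.
So pafetmib → pafetmibob.

pafetmibob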